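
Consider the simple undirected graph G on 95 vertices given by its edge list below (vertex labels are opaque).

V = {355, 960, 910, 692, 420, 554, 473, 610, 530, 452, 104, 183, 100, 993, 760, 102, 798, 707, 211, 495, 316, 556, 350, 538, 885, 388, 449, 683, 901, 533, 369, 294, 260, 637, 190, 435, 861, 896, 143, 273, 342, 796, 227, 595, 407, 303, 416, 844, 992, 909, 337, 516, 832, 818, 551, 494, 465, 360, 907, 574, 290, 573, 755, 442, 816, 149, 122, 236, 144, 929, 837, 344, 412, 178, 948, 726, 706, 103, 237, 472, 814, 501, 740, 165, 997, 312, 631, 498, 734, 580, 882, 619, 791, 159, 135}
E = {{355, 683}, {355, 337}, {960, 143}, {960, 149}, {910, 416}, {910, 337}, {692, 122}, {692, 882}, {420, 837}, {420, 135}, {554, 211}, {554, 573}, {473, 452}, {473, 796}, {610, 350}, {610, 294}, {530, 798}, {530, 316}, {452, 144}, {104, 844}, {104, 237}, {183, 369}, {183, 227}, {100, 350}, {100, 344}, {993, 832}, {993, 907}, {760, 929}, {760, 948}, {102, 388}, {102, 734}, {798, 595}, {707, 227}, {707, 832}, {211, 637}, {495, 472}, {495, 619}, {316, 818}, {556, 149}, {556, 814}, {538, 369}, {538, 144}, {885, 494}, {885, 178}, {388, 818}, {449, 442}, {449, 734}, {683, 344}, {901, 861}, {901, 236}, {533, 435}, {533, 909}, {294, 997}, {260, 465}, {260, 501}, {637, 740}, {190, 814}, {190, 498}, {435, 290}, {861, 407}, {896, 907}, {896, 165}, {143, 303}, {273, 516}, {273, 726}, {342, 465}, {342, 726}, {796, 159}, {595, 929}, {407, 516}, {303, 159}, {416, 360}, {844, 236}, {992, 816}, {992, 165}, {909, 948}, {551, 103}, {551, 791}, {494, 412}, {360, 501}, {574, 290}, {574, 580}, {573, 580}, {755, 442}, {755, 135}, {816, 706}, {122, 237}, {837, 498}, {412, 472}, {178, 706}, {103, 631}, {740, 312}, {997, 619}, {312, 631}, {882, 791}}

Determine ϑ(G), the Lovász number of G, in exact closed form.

deg(149) = 2; N(149) = {960, 556}.
deg(190) = 2; N(190) = {814, 498}.
Vertex 501 has 2 neighbors: 260, 360.
N(495) = {472, 619}, |N(495)| = 2.
95-vertex 2-regular graph: the odd cycle C_{95}.
spec(A) ≈ [2.0, 1.995627, 1.982528, 1.96076, 1.930418, 1.891634, 1.84458, 1.789459, 1.726513, 1.656018, 1.578281, 1.493643, 1.402474, 1.305172, 1.202162, 1.093896, 0.980847, 0.863509, 0.742394, 0.618034, 0.490971, 0.361761, 0.230969, 0.099168, -0.033068, -0.165159, -0.296527, -0.426599, -0.554806, -0.680586, -0.803391, -0.922682, -1.037939, -1.148657, -1.254353, -1.354563, -1.44885, -1.536802, -1.618034, -1.692191, -1.758948, -1.818013, -1.869129, -1.912072, -1.946653, -1.972723, -1.990166, -1.998907] (distinct, 6 d.p.).
ϑ = −N·λ_min/(λ_max−λ_min) = −95·(-2*cos(pi/95))/(2−(-2*cos(pi/95))) = 95*cos(pi/95)/(cos(pi/95) + 1).
Numerically 47.487011.
Lovász sandwich 47 ≤ 95*cos(pi/95)/(cos(pi/95) + 1) ≤ 48: both strict.

95*cos(pi/95)/(cos(pi/95) + 1)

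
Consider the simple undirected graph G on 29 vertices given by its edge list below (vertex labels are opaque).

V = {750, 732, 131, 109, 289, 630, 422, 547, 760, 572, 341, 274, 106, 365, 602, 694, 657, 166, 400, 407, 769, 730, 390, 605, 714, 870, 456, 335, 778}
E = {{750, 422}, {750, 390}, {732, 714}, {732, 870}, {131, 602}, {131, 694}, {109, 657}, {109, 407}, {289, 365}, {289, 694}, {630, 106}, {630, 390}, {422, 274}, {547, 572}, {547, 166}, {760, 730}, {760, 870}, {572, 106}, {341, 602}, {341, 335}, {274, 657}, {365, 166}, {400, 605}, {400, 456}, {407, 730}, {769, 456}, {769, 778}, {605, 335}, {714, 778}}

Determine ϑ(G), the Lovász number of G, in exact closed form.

N(335) = {341, 605}, |N(335)| = 2.
N(760) = {730, 870}, |N(760)| = 2.
Vertex 341 has 2 neighbors: 602, 335.
N(400) = {605, 456}, |N(400)| = 2.
G on 29 vertices is 2-regular; connected 2-regular on 29 ⇒ C_{29}.
Distinct eigenvalues (to 6 d.p.): [2.0, 1.953241, 1.815151, 1.592186, 1.294773, 0.936817, 0.535057, 0.108278, -0.323564, -0.740276, -1.122374, -1.451991, -1.713714, -1.895306, -1.988276].
−29·(-2*cos(pi/29)) / ((2)−(-2*cos(pi/29))) = 29*cos(pi/29)/(cos(pi/29) + 1) = ϑ(G).
Numerically 14.457375.
Sandwich: α(G)=14 ≤ ϑ(G)=29*cos(pi/29)/(cos(pi/29) + 1) ≤ χ(Ḡ)=15 (both strict).

29*cos(pi/29)/(cos(pi/29) + 1)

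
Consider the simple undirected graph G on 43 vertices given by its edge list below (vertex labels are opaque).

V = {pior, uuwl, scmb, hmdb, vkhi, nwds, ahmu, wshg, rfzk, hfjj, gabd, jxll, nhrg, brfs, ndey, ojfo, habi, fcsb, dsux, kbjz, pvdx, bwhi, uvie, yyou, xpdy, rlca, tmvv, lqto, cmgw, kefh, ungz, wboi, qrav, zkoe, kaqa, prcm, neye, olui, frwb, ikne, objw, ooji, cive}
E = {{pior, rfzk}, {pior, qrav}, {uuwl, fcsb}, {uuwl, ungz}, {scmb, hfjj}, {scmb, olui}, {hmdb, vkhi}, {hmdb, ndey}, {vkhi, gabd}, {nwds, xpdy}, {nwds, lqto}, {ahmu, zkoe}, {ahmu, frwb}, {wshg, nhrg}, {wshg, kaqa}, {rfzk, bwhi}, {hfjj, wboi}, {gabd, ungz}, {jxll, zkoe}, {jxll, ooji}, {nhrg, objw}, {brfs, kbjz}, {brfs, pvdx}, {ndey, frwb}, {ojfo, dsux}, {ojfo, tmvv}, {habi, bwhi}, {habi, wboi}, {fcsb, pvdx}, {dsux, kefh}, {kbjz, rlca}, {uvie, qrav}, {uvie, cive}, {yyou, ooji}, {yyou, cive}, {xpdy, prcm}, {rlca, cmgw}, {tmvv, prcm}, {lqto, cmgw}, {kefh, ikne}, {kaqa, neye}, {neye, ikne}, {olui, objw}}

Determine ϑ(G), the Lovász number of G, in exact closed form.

N(scmb) = {hfjj, olui}, |N(scmb)| = 2.
N(tmvv) = {ojfo, prcm}, |N(tmvv)| = 2.
Vertex ooji has 2 neighbors: jxll, yyou.
Vertex kefh has 2 neighbors: dsux, ikne.
Regular of degree 2 on 43 vertices: the odd cycle C_{43}.
Distinct eigenvalues (to 4 d.p.): [2.0, 1.9787, 1.9152, 1.8109, 1.668, 1.4895, 1.2793, 1.0419, 0.7822, 0.5059, 0.2187, -0.073, -0.3633, -0.6458, -0.9145, -1.1637, -1.3881, -1.583, -1.7441, -1.868, -1.9522, -1.9947].
λ_max=2, λ_min=-2*cos(pi/43); ϑ = −43·λ_min/(λ_max−λ_min) = 43*cos(pi/43)/(cos(pi/43) + 1).
ϑ(G) ≈ 21.471283746.
Check 21 ≤ 43*cos(pi/43)/(cos(pi/43) + 1) ≤ 22: both strict.

43*cos(pi/43)/(cos(pi/43) + 1)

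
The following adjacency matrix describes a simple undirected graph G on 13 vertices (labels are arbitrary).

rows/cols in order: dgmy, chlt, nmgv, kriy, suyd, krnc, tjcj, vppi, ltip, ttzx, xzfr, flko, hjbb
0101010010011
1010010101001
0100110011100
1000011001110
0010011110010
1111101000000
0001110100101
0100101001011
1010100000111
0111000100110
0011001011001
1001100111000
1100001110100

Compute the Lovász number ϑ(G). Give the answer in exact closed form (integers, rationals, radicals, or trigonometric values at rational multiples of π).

N(vppi) = {chlt, suyd, tjcj, ttzx, flko, hjbb}, |N(vppi)| = 6.
Vertex krnc has 6 neighbors: dgmy, chlt, nmgv, kriy, suyd, tjcj.
deg(kriy) = 6; N(kriy) = {dgmy, krnc, tjcj, ttzx, xzfr, flko}.
Vertex chlt has 6 neighbors: dgmy, nmgv, krnc, vppi, ttzx, hjbb.
deg(v) = 6 for all v (|V|=13); Paley(13): SR with (k,λ,μ)=(6,2,3).
Distinct eigenvalues (to 3 d.p.): [6.0, 1.303, -2.303].
Lovász (edge-transitive): ϑ = −13·(-sqrt(13)/2 - 1/2)/((6)−(-sqrt(13)/2 - 1/2)) = sqrt(13).
ϑ(G) ≈ 3.6055513.

sqrt(13)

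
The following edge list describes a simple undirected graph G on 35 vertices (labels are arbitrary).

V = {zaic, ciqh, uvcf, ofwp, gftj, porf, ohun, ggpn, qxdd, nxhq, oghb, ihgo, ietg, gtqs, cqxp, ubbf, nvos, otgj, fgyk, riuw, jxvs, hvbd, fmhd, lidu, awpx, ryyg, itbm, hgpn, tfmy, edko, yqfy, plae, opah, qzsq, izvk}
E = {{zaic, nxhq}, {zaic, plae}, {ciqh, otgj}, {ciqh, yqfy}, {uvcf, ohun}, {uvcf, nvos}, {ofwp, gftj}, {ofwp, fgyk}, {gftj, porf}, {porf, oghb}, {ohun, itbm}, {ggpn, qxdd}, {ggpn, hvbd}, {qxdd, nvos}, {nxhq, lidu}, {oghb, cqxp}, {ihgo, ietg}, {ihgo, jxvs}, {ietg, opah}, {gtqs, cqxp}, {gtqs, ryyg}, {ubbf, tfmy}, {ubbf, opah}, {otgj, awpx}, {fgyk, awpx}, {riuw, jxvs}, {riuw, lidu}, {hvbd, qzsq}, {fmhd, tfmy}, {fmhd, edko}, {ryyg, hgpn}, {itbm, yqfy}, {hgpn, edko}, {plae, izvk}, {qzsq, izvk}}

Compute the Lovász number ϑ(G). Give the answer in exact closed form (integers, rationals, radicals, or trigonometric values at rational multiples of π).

35*cos(pi/35)/(cos(pi/35) + 1)

deg(cqxp) = 2; N(cqxp) = {oghb, gtqs}.
N(qxdd) = {ggpn, nvos}, |N(qxdd)| = 2.
N(yqfy) = {ciqh, itbm}, |N(yqfy)| = 2.
deg(ubbf) = 2; N(ubbf) = {tfmy, opah}.
2-regular, N=35; the odd cycle C_{35}.
A has 18 distinct eigenvalues ≈ [2.0, 1.96786, 1.87247, 1.7169, 1.50614, 1.24698, 0.94774, 0.61803, 0.26847, -0.08973, -0.44504, -0.78605, -1.10179, -1.38213, -1.61803, -1.80194, -1.92793, -1.99195].
−35·(-2*cos(pi/35)) / ((2)−(-2*cos(pi/35))) = 35*cos(pi/35)/(cos(pi/35) + 1) = ϑ(G).
Numerically 17.4647040.
α=17, χ(Ḡ)=18; ϑ=35*cos(pi/35)/(cos(pi/35) + 1) lies between (both strict).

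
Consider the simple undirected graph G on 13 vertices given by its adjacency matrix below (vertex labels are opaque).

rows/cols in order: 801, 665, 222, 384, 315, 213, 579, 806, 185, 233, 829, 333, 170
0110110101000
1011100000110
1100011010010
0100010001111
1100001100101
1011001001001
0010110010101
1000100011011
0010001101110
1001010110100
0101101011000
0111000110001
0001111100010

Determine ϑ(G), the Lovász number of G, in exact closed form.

sqrt(13)

Vertex 170 has 6 neighbors: 384, 315, 213, 579, 806, 333.
deg(801) = 6; N(801) = {665, 222, 315, 213, 806, 233}.
N(233) = {801, 384, 213, 806, 185, 829}, |N(233)| = 6.
Vertex 579 has 6 neighbors: 222, 315, 213, 185, 829, 170.
Every vertex has degree 6 (N=13); Paley(13): SR with (k,λ,μ)=(6,2,3).
A has 3 distinct eigenvalues ≈ [6.0, 1.30278, -2.30278].
λ_max=6, λ_min=-sqrt(13)/2 - 1/2; ϑ = −13·λ_min/(λ_max−λ_min) = sqrt(13).
Numerically 3.6056.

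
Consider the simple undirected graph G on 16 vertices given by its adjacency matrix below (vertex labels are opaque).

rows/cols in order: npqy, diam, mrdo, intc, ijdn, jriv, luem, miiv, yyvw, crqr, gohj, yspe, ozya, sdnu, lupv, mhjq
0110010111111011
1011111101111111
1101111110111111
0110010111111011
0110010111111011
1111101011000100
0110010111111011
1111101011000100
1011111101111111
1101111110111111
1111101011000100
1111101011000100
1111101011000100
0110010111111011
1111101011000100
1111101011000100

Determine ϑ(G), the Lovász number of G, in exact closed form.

7

Vertex ijdn has 11 neighbors: diam, mrdo, jriv, miiv, yyvw, crqr, gohj, yspe, ozya, lupv, mhjq.
Vertex jriv has 9 neighbors: npqy, diam, mrdo, intc, ijdn, luem, yyvw, crqr, sdnu.
Vertex ozya has 9 neighbors: npqy, diam, mrdo, intc, ijdn, luem, yyvw, crqr, sdnu.
N(yyvw) = {npqy, mrdo, intc, ijdn, jriv, luem, miiv, crqr, gohj, yspe, ozya, sdnu, lupv, mhjq}, |N(yyvw)| = 14.
Complete multipartite on [7, 5, 2, 2]: sandwich collapses at ϑ=7.
≈ 7.000000000 (to 9 d.p.).
α=7, χ(Ḡ)=7; ϑ=7 lies between (collapsed).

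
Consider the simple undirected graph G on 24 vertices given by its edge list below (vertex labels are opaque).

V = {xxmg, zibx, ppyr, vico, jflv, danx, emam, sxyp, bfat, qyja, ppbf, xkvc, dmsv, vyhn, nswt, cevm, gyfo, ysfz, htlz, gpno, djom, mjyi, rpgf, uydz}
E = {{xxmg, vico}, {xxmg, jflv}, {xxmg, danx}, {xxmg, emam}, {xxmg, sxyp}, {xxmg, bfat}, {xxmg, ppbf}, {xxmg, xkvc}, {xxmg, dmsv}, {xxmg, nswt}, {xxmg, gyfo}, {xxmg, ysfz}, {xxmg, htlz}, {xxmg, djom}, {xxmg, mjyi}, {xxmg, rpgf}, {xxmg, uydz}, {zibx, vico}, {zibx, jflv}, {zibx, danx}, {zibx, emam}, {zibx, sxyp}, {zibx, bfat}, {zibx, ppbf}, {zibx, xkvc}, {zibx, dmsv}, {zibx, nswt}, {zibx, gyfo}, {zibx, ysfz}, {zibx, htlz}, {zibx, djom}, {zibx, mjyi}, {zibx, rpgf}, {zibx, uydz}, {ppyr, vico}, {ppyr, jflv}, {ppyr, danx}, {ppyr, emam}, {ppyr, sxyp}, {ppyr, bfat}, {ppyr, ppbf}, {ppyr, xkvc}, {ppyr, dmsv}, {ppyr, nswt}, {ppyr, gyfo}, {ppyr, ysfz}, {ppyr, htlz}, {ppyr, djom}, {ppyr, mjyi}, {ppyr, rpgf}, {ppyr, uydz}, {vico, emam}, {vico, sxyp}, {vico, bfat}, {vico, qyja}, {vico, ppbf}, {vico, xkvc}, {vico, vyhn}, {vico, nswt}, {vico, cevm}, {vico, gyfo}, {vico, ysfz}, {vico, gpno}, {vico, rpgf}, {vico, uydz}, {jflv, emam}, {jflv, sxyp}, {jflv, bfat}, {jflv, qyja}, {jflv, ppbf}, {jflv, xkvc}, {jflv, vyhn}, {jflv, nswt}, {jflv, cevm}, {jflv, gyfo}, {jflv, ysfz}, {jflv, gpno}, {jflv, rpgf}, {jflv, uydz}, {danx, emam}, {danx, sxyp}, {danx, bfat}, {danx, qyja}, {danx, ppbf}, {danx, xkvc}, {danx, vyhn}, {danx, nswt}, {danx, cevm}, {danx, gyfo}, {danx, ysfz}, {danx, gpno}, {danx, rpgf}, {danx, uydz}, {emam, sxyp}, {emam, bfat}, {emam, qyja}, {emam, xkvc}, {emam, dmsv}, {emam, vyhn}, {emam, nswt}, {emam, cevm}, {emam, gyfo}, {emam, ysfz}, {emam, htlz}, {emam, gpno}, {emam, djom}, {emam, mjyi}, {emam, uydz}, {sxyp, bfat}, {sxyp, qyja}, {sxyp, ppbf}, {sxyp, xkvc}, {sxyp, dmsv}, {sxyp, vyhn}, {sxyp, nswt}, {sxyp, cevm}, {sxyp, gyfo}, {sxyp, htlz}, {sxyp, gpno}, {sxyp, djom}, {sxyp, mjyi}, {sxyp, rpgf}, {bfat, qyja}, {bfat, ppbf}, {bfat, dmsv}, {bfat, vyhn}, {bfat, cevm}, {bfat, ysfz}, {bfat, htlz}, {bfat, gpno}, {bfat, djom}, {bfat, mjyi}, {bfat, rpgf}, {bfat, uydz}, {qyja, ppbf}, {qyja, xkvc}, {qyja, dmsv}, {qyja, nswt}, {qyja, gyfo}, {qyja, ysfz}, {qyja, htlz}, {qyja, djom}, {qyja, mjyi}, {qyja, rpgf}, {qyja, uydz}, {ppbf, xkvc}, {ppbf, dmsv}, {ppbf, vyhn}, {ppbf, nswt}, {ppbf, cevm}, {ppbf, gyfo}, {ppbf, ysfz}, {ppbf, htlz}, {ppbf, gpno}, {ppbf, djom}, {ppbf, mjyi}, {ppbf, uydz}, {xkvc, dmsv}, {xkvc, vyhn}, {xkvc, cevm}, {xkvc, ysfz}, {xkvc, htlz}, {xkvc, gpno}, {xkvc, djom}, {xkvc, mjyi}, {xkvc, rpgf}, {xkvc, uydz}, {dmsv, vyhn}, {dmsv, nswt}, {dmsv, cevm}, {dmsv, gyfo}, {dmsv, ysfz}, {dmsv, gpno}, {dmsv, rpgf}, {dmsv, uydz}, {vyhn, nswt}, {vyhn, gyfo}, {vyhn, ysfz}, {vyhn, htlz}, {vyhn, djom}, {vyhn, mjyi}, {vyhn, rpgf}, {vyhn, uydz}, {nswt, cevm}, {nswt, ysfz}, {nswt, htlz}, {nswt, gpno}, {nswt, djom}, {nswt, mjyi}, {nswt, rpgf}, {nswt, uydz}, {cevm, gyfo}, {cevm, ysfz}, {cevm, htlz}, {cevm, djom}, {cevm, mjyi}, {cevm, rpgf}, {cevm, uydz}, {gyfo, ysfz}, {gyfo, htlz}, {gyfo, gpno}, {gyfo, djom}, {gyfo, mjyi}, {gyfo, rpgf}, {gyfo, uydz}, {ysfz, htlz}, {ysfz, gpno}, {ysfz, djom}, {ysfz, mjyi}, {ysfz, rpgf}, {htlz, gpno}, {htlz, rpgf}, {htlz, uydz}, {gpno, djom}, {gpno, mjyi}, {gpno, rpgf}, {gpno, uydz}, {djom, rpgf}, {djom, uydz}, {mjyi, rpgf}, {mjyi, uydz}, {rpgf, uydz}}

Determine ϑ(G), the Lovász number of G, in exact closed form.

7

Vertex uydz has 21 neighbors: xxmg, zibx, ppyr, vico, jflv, danx, emam, bfat, qyja, ppbf, xkvc, dmsv, vyhn, nswt, cevm, gyfo, htlz, gpno, djom, mjyi, rpgf.
N(dmsv) = {xxmg, zibx, ppyr, emam, sxyp, bfat, qyja, ppbf, xkvc, vyhn, nswt, cevm, gyfo, ysfz, gpno, rpgf, uydz}, |N(dmsv)| = 17.
N(djom) = {xxmg, zibx, ppyr, emam, sxyp, bfat, qyja, ppbf, xkvc, vyhn, nswt, cevm, gyfo, ysfz, gpno, rpgf, uydz}, |N(djom)| = 17.
N(vyhn) = {vico, jflv, danx, emam, sxyp, bfat, ppbf, xkvc, dmsv, nswt, gyfo, ysfz, htlz, djom, mjyi, rpgf, uydz}, |N(vyhn)| = 17.
K_{7,7,4,3,3} (perfect); ϑ(G) = α(G) = max{7,7,4,3,3} = 7.
≈ 7.0000 (to 4 d.p.).
Lovász sandwich 7 ≤ 7 ≤ 7: collapsed.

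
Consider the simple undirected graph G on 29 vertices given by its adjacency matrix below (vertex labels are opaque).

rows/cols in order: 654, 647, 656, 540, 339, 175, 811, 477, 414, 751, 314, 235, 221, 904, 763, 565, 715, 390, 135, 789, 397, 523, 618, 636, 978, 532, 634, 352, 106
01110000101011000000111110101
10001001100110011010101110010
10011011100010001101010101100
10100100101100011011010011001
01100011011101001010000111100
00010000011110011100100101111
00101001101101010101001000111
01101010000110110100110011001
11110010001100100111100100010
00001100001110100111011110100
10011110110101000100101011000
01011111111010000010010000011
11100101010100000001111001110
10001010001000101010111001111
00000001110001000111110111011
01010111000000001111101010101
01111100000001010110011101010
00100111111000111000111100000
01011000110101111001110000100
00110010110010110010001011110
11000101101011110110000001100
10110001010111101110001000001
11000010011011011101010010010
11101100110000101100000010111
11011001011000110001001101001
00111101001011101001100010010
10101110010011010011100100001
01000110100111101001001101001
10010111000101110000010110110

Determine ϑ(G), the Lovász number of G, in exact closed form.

deg(532) = 14; N(532) = {656, 540, 339, 175, 477, 314, 221, 904, 763, 715, 789, 397, 978, 352}.
deg(789) = 14; N(789) = {656, 540, 811, 414, 751, 221, 763, 565, 135, 618, 978, 532, 634, 352}.
Vertex 175 has 14 neighbors: 540, 751, 314, 235, 221, 565, 715, 390, 397, 636, 532, 634, 352, 106.
Vertex 654 has 14 neighbors: 647, 656, 540, 414, 314, 221, 904, 397, 523, 618, 636, 978, 634, 106.
deg(v) = 14 for all v (|V|=29); SR(29,14,6,7) — a Paley graph.
A has 3 distinct eigenvalues ≈ [14.0, 2.193, -3.193].
With N=29: ϑ(G) = 29·(-(-sqrt(29)/2 - 1/2))/(14−(-sqrt(29)/2 - 1/2)) = sqrt(29).
Numerically 5.38516.

sqrt(29)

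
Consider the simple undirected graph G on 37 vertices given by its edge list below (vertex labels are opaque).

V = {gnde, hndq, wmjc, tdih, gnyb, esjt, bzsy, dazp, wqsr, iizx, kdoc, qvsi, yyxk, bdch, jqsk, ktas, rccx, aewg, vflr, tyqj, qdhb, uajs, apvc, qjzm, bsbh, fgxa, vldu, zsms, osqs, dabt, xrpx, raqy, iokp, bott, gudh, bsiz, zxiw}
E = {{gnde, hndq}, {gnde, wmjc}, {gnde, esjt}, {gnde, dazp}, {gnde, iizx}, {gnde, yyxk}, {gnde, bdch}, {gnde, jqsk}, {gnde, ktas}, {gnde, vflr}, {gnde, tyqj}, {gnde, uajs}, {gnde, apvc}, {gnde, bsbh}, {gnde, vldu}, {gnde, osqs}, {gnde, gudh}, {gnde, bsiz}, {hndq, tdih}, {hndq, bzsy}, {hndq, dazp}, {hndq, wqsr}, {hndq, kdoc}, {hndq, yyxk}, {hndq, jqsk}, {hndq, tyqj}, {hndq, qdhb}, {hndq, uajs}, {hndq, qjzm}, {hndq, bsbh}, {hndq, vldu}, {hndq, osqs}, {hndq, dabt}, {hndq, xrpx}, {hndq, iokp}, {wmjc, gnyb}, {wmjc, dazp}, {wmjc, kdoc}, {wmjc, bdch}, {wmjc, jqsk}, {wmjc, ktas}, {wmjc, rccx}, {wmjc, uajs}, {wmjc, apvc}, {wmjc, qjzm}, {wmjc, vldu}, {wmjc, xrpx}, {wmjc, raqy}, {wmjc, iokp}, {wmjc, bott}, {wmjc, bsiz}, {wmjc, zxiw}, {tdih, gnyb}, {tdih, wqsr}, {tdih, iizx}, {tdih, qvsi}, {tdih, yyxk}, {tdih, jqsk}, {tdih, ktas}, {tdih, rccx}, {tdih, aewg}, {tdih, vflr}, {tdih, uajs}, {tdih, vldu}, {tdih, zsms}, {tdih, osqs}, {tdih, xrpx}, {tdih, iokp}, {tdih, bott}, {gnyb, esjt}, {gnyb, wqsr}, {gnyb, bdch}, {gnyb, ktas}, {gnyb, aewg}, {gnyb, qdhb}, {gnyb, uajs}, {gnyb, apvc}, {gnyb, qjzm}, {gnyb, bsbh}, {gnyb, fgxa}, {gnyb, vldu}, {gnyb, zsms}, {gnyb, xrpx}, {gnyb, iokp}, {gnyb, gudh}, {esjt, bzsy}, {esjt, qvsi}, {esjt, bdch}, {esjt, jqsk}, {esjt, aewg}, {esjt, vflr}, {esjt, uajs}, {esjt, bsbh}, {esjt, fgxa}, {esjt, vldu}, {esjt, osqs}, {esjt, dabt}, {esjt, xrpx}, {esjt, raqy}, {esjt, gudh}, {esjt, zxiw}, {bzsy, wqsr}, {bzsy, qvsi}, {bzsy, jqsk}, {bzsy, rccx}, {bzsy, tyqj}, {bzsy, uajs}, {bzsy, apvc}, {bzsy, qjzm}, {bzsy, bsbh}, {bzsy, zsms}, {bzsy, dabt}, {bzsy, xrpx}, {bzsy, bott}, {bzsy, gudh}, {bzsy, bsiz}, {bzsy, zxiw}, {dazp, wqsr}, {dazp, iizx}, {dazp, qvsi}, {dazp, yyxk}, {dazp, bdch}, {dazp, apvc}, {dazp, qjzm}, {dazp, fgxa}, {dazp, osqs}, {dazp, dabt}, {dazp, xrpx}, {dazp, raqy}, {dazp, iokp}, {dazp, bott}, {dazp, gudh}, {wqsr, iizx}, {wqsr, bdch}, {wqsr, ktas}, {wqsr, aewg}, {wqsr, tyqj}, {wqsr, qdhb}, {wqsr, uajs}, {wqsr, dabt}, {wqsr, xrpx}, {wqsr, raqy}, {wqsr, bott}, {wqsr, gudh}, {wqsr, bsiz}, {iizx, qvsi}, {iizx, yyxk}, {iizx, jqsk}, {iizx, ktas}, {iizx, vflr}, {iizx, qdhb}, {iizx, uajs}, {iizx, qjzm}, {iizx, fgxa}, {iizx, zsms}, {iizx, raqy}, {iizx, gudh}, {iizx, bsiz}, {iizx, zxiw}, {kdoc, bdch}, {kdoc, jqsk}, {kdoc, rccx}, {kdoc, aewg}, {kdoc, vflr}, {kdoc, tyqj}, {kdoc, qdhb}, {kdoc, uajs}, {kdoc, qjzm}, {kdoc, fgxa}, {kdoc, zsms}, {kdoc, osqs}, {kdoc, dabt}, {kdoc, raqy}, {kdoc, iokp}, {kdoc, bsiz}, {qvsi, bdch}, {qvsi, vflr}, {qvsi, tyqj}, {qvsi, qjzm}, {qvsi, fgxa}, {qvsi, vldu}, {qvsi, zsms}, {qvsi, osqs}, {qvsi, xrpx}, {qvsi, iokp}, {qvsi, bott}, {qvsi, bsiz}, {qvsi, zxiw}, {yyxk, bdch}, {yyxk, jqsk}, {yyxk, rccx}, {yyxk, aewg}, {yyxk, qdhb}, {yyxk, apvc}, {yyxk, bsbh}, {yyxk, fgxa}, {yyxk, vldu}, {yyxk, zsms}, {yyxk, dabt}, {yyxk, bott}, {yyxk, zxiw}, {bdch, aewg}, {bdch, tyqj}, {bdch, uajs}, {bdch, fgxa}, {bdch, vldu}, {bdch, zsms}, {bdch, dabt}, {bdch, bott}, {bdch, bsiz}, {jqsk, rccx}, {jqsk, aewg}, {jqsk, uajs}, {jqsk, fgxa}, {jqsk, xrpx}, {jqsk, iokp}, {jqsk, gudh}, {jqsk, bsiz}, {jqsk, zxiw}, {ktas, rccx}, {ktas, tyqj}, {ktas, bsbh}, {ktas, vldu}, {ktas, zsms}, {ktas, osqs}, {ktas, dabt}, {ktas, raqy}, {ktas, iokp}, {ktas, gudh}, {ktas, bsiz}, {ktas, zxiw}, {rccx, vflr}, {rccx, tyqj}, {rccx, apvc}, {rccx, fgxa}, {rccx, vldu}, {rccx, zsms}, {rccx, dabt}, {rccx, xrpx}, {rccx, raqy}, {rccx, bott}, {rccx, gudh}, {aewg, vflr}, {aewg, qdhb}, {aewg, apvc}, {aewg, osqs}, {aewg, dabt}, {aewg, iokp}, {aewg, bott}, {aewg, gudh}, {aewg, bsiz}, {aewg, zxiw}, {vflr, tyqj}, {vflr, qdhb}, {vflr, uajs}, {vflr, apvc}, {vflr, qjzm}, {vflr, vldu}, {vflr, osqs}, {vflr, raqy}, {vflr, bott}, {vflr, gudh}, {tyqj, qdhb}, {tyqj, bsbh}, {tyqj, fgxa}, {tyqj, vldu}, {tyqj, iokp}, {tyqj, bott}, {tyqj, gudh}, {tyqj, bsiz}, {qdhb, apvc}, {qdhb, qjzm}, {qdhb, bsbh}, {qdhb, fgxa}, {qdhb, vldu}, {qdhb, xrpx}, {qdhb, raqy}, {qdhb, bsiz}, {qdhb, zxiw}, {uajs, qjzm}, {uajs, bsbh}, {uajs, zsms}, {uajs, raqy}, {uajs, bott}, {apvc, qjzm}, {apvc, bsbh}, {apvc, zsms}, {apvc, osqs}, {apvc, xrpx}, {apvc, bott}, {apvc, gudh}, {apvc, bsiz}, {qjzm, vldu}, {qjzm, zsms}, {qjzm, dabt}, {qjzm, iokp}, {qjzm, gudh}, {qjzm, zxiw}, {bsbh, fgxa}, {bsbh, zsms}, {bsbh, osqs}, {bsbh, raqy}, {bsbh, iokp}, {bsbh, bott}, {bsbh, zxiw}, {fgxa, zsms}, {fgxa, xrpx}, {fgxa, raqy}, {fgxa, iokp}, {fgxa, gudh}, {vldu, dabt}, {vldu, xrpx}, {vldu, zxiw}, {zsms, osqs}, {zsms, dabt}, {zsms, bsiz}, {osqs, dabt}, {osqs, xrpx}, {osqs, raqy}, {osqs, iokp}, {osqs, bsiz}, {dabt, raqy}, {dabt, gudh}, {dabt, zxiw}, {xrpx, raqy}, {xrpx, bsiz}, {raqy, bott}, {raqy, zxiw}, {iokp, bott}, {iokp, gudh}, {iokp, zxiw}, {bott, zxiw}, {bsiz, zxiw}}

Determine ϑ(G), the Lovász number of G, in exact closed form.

sqrt(37)

N(qvsi) = {tdih, esjt, bzsy, dazp, iizx, bdch, vflr, tyqj, qjzm, fgxa, vldu, zsms, osqs, xrpx, iokp, bott, bsiz, zxiw}, |N(qvsi)| = 18.
Vertex gnyb has 18 neighbors: wmjc, tdih, esjt, wqsr, bdch, ktas, aewg, qdhb, uajs, apvc, qjzm, bsbh, fgxa, vldu, zsms, xrpx, iokp, gudh.
N(qdhb) = {hndq, gnyb, wqsr, iizx, kdoc, yyxk, aewg, vflr, tyqj, apvc, qjzm, bsbh, fgxa, vldu, xrpx, raqy, bsiz, zxiw}, |N(qdhb)| = 18.
deg(tyqj) = 18; N(tyqj) = {gnde, hndq, bzsy, wqsr, kdoc, qvsi, bdch, ktas, rccx, vflr, qdhb, bsbh, fgxa, vldu, iokp, bott, gudh, bsiz}.
37-vertex 18-regular graph: strongly regular (37,18,8,9).
spec(A) ≈ [18.0, 2.541, -3.541] (distinct, 3 d.p.).
λ_max=18, λ_min=-sqrt(37)/2 - 1/2; ϑ = −37·λ_min/(λ_max−λ_min) = sqrt(37).
= 6.082762530… (decimal).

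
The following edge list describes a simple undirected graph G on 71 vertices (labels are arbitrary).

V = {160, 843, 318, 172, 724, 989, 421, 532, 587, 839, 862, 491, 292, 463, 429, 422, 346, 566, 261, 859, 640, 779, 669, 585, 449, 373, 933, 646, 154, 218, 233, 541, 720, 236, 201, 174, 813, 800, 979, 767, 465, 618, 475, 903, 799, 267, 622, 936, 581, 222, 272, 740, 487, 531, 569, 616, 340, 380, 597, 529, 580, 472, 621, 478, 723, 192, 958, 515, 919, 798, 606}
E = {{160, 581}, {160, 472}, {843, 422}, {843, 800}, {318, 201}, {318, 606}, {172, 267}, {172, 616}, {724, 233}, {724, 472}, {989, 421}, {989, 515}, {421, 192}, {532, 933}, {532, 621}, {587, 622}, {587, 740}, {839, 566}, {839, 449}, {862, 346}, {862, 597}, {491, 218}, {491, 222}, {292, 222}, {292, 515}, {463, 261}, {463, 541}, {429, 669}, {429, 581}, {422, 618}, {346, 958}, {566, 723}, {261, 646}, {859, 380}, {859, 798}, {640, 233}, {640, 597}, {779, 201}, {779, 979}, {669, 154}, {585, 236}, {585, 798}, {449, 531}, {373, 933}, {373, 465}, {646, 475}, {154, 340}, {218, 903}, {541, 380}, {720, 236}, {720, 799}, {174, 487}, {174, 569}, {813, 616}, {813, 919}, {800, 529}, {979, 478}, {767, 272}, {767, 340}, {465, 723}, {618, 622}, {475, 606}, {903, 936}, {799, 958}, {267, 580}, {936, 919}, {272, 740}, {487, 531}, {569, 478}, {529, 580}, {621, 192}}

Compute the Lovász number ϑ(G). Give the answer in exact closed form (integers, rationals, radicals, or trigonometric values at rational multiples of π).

71*cos(pi/71)/(cos(pi/71) + 1)

deg(779) = 2; N(779) = {201, 979}.
deg(172) = 2; N(172) = {267, 616}.
N(723) = {566, 465}, |N(723)| = 2.
Vertex 465 has 2 neighbors: 373, 723.
G on 71 vertices is 2-regular; the odd cycle C_{71}.
A has 36 distinct eigenvalues ≈ [2.0, 1.992, 1.969, 1.93, 1.876, 1.807, 1.725, 1.628, 1.519, 1.398, 1.267, 1.125, 0.974, 0.816, 0.652, 0.482, 0.308, 0.133, -0.044, -0.221, -0.396, -0.567, -0.735, -0.896, -1.051, -1.197, -1.334, -1.46, -1.575, -1.678, -1.768, -1.843, -1.905, -1.951, -1.982, -1.998].
With N=71: ϑ(G) = 71·(-(-1)*2*cos(pi/71))/(2−(-2*cos(pi/71))) = 71*cos(pi/71)/(cos(pi/71) + 1).
= 35.482618… (decimal).
α=35, χ(Ḡ)=36; ϑ=71*cos(pi/71)/(cos(pi/71) + 1) lies between (both strict).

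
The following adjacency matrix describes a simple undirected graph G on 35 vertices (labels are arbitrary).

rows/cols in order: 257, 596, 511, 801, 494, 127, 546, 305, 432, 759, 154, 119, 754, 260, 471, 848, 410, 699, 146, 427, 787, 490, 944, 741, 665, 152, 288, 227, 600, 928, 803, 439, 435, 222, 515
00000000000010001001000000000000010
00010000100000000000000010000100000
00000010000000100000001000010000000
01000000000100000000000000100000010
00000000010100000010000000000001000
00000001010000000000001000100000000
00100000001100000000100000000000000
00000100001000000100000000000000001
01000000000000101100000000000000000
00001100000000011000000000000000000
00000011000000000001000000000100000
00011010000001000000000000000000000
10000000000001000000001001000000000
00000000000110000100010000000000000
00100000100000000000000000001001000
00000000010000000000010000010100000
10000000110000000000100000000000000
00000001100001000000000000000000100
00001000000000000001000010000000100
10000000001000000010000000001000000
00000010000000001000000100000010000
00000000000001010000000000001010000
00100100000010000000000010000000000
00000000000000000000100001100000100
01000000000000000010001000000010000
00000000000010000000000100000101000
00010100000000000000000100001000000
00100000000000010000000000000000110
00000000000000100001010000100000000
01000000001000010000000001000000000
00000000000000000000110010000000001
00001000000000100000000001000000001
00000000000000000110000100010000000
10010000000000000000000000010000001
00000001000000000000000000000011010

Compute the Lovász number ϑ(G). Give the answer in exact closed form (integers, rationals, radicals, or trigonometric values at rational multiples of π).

15

N(257) = {754, 410, 427, 222}, |N(257)| = 4.
N(119) = {801, 494, 546, 260}, |N(119)| = 4.
deg(801) = 4; N(801) = {596, 119, 288, 222}.
N(439) = {494, 471, 152, 515}, |N(439)| = 4.
Every vertex has degree 4 (N=35); this is K(7,3), the Kneser graph.
The 4 distinct eigenvalues: [4.0, 2.0, -1.0, -3.0].
−35·(-3) / ((4)−(-3)) = 15 = ϑ(G).
ϑ(G) ≈ 15.00000000.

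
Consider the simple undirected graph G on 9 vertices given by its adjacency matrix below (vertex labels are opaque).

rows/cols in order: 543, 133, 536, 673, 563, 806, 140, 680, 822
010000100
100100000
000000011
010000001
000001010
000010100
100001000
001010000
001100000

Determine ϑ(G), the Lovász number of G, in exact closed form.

N(680) = {536, 563}, |N(680)| = 2.
Vertex 133 has 2 neighbors: 543, 673.
deg(543) = 2; N(543) = {133, 140}.
deg(822) = 2; N(822) = {536, 673}.
9-vertex 2-regular graph: connected 2-regular on 9 ⇒ C_{9}.
Distinct eigenvalues (to 3 d.p.): [2.0, 1.532, 0.347, -1.0, -1.879].
Lovász (edge-transitive): ϑ = −9·(-2*cos(pi/9))/((2)−(-2*cos(pi/9))) = 9*cos(pi/9)/(cos(pi/9) + 1).
≈ 4.360089581 (to 9 d.p.).
Lovász sandwich 4 ≤ 9*cos(pi/9)/(cos(pi/9) + 1) ≤ 5: both strict.

9*cos(pi/9)/(cos(pi/9) + 1)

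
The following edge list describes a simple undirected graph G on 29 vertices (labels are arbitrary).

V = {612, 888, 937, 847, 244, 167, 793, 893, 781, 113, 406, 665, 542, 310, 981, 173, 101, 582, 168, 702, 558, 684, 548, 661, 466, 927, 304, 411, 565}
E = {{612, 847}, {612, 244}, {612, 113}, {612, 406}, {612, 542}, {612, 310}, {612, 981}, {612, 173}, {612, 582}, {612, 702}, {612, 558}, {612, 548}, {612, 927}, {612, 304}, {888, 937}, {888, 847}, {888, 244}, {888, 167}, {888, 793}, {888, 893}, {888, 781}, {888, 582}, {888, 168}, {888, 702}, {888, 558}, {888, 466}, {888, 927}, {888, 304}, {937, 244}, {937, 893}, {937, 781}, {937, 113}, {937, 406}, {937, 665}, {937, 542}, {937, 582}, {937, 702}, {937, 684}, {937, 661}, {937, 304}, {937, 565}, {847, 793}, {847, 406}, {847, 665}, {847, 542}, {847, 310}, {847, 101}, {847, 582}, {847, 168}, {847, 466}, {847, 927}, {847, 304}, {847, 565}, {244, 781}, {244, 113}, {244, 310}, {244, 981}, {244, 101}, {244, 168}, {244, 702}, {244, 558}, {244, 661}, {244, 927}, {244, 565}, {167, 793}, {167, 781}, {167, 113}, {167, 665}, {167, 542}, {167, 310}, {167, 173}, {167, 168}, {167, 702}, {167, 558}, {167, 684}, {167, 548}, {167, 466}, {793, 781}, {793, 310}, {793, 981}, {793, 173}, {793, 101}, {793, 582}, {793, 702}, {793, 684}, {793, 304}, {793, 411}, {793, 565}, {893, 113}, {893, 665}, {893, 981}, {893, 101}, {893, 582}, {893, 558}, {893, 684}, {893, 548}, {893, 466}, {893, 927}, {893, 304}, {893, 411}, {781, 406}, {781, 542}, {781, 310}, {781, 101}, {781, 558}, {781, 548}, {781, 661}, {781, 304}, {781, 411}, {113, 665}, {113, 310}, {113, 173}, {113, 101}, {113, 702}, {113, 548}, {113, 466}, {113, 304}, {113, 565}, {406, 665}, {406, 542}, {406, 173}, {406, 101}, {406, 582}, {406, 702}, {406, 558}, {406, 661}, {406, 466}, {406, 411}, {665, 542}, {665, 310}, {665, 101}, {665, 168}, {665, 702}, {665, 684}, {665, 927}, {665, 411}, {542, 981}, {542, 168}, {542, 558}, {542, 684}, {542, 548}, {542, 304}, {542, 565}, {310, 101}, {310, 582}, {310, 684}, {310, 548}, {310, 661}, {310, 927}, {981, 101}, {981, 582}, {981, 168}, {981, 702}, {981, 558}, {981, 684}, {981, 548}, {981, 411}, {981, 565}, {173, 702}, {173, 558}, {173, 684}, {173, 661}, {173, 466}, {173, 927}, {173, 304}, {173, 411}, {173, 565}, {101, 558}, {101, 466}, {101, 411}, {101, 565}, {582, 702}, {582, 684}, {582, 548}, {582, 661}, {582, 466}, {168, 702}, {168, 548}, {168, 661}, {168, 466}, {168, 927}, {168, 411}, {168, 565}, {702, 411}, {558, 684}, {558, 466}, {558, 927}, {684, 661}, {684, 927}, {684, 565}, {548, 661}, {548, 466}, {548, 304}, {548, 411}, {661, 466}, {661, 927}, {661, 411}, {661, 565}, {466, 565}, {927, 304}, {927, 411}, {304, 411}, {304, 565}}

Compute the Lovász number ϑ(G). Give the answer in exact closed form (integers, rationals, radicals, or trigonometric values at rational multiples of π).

N(582) = {612, 888, 937, 847, 793, 893, 406, 310, 981, 702, 684, 548, 661, 466}, |N(582)| = 14.
deg(661) = 14; N(661) = {937, 244, 781, 406, 310, 173, 582, 168, 684, 548, 466, 927, 411, 565}.
Vertex 847 has 14 neighbors: 612, 888, 793, 406, 665, 542, 310, 101, 582, 168, 466, 927, 304, 565.
Vertex 542 has 14 neighbors: 612, 937, 847, 167, 781, 406, 665, 981, 168, 558, 684, 548, 304, 565.
Regular of degree 14 on 29 vertices: SR(29,14,6,7) — a Paley graph.
The 3 distinct eigenvalues: [14.0, 2.192582, -3.192582].
λ_max=14, λ_min=-sqrt(29)/2 - 1/2; ϑ = −29·λ_min/(λ_max−λ_min) = sqrt(29).
Numerically 5.385164807.

sqrt(29)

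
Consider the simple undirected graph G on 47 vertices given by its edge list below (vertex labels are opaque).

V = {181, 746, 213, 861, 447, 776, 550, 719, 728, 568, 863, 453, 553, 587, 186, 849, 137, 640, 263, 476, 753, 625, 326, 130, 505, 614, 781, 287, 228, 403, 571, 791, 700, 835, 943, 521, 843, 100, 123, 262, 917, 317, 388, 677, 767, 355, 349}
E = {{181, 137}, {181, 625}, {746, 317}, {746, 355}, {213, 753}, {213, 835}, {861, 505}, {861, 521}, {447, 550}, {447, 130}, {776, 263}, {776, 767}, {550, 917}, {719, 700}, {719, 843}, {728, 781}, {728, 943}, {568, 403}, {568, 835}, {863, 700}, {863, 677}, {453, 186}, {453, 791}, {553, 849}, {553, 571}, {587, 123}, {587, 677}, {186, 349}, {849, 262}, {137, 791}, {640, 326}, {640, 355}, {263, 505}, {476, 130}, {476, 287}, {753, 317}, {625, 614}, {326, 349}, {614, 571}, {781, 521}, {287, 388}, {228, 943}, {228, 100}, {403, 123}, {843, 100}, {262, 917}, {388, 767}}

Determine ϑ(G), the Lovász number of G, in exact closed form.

N(349) = {186, 326}, |N(349)| = 2.
deg(728) = 2; N(728) = {781, 943}.
Vertex 568 has 2 neighbors: 403, 835.
deg(791) = 2; N(791) = {453, 137}.
deg(v) = 2 for all v (|V|=47); this is C_{47}, the 47-cycle.
spec(A) ≈ [2.0, 1.982155, 1.928938, 1.8413, 1.720803, 1.569599, 1.390385, 1.186359, 0.961164, 0.718816, 0.46364, 0.200191, -0.06683, -0.332659, -0.592551, -0.84187, -1.076165, -1.291256, -1.483304, -1.648883, -1.785038, -1.889338, -1.959923, -1.995534] (distinct, 6 d.p.).
−47·(-2*cos(pi/47)) / ((2)−(-2*cos(pi/47))) = 47*cos(pi/47)/(cos(pi/47) + 1) = ϑ(G).
≈ 23.473731493 (to 9 d.p.).
Lovász sandwich 23 ≤ 47*cos(pi/47)/(cos(pi/47) + 1) ≤ 24: both strict.

47*cos(pi/47)/(cos(pi/47) + 1)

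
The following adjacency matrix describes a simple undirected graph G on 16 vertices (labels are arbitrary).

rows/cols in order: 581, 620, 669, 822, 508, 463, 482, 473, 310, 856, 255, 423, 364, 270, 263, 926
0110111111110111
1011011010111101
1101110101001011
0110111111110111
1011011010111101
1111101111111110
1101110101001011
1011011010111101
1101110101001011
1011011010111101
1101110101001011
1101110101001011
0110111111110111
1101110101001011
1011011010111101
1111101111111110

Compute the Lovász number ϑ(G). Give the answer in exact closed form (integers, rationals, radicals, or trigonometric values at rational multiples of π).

N(263) = {581, 669, 822, 463, 482, 310, 255, 423, 364, 270, 926}, |N(263)| = 11.
Vertex 508 has 11 neighbors: 581, 669, 822, 463, 482, 310, 255, 423, 364, 270, 926.
N(473) = {581, 669, 822, 463, 482, 310, 255, 423, 364, 270, 926}, |N(473)| = 11.
deg(620) = 11; N(620) = {581, 669, 822, 463, 482, 310, 255, 423, 364, 270, 926}.
4 parts of sizes [6, 5, 3, 2]; α(G) = 6 = ϑ (perfect).
ϑ(G) ≈ 6.00000000.
6 ≤ 6 ≤ 6: collapsed.

6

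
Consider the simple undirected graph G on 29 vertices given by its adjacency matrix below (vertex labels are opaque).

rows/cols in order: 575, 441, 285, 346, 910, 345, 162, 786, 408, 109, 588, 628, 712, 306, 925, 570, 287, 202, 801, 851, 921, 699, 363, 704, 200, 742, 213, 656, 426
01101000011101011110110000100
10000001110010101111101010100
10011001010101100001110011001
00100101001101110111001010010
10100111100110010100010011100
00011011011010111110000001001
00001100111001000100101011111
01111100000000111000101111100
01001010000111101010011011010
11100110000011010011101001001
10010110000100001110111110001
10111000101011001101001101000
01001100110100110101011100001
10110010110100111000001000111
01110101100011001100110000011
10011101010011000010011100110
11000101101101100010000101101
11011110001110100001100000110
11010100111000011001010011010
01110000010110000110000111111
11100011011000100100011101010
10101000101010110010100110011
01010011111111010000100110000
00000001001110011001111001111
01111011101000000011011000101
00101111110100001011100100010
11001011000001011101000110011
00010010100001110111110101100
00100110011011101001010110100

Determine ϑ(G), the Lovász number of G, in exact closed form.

sqrt(29)

Vertex 921 has 14 neighbors: 575, 441, 285, 162, 786, 109, 588, 925, 202, 699, 363, 704, 742, 656.
Vertex 202 has 14 neighbors: 575, 441, 346, 910, 345, 162, 588, 628, 712, 925, 851, 921, 213, 656.
deg(851) = 14; N(851) = {441, 285, 346, 109, 628, 712, 202, 801, 704, 200, 742, 213, 656, 426}.
N(910) = {575, 285, 345, 162, 786, 408, 628, 712, 570, 202, 699, 200, 742, 213}, |N(910)| = 14.
14-regular, N=29; SR(29,14,6,7) — a Paley graph.
The 3 distinct eigenvalues: [14.0, 2.193, -3.193].
Lovász: ϑ = −29(-sqrt(29)/2 - 1/2)/(14+-(-sqrt(29)/2 - 1/2)) = sqrt(29).
= 5.385164807… (decimal).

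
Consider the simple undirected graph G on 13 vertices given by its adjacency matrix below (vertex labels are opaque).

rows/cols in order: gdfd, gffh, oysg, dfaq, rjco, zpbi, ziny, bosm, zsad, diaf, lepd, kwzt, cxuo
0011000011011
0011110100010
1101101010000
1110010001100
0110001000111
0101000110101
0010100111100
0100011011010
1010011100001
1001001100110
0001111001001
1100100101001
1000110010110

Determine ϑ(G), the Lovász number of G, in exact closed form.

sqrt(13)

deg(cxuo) = 6; N(cxuo) = {gdfd, rjco, zpbi, zsad, lepd, kwzt}.
deg(rjco) = 6; N(rjco) = {gffh, oysg, ziny, lepd, kwzt, cxuo}.
N(gffh) = {oysg, dfaq, rjco, zpbi, bosm, kwzt}, |N(gffh)| = 6.
N(ziny) = {oysg, rjco, bosm, zsad, diaf, lepd}, |N(ziny)| = 6.
Regular of degree 6 on 13 vertices: SR(13,6,2,3) — a Paley graph.
A has 3 distinct eigenvalues ≈ [6.0, 1.302776, -2.302776].
Lovász (edge-transitive): ϑ = −13·(-sqrt(13)/2 - 1/2)/((6)−(-sqrt(13)/2 - 1/2)) = sqrt(13).
ϑ(G) ≈ 3.605551.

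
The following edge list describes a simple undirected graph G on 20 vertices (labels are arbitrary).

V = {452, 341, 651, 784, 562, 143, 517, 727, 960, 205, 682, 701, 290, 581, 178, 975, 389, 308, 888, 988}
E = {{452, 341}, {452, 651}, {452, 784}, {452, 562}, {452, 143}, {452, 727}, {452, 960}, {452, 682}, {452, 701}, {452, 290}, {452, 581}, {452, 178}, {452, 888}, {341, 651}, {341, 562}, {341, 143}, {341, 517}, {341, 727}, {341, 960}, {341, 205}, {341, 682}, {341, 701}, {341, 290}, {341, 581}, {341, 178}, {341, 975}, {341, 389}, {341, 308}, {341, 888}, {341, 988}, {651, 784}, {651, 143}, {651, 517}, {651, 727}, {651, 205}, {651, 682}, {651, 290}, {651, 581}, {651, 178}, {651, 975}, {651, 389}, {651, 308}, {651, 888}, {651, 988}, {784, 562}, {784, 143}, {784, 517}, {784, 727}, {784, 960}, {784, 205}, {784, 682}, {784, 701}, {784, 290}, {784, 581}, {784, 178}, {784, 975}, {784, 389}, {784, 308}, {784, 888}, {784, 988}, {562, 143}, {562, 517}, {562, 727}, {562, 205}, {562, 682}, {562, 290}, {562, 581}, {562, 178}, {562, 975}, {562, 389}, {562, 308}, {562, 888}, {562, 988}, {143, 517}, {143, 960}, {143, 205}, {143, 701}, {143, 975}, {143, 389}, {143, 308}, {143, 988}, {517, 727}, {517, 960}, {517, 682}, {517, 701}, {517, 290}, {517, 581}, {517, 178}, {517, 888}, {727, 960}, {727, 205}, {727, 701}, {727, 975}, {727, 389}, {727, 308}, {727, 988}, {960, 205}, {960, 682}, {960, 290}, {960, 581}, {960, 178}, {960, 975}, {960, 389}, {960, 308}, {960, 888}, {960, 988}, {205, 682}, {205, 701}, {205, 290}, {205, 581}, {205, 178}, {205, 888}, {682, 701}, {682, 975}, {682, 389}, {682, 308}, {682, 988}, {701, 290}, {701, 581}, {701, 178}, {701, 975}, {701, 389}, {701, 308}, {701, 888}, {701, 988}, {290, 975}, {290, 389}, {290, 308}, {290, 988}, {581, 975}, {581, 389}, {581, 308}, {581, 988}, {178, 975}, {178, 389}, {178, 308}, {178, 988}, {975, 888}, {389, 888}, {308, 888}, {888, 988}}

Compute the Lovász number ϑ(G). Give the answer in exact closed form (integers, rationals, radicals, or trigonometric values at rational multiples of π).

7

deg(389) = 13; N(389) = {341, 651, 784, 562, 143, 727, 960, 682, 701, 290, 581, 178, 888}.
Vertex 888 has 13 neighbors: 452, 341, 651, 784, 562, 517, 960, 205, 701, 975, 389, 308, 988.
Vertex 562 has 16 neighbors: 452, 341, 784, 143, 517, 727, 205, 682, 290, 581, 178, 975, 389, 308, 888, 988.
deg(727) = 13; N(727) = {452, 341, 651, 784, 562, 517, 960, 205, 701, 975, 389, 308, 988}.
Complete 4-partite, parts [7, 7, 4, 2]: perfect, ϑ = α = 7.
= 7.00000000… (decimal).
7 ≤ 7 ≤ 7: collapsed.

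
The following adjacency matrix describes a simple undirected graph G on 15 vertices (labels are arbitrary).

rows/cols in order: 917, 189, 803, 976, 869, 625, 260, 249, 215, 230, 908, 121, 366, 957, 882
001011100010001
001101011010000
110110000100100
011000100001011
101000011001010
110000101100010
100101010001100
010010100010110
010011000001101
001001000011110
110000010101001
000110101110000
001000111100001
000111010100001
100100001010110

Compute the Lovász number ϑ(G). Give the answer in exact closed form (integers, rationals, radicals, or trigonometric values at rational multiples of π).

5

deg(189) = 6; N(189) = {803, 976, 625, 249, 215, 908}.
Vertex 249 has 6 neighbors: 189, 869, 260, 908, 366, 957.
deg(121) = 6; N(121) = {976, 869, 260, 215, 230, 908}.
Vertex 260 has 6 neighbors: 917, 976, 625, 249, 121, 366.
deg(v) = 6 for all v (|V|=15); Kneser-type, 2-subsets of [6].
Distinct eigenvalues (to 3 d.p.): [6.0, 1.0, -3.0].
Lovász: ϑ = −15(-3)/(6+-1*(-3)) = 5.
≈ 5.00000000 (to 8 d.p.).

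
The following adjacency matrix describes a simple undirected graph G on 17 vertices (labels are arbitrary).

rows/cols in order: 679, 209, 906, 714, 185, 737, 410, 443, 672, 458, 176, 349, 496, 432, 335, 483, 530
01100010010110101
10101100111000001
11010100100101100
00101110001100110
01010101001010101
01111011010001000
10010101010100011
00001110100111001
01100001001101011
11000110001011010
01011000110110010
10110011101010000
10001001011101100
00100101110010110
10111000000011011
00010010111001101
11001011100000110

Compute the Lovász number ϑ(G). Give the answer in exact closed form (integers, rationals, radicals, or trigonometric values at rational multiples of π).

N(349) = {679, 906, 714, 410, 443, 672, 176, 496}, |N(349)| = 8.
N(458) = {679, 209, 737, 410, 176, 496, 432, 483}, |N(458)| = 8.
N(737) = {209, 906, 714, 185, 410, 443, 458, 432}, |N(737)| = 8.
Vertex 483 has 8 neighbors: 714, 410, 672, 458, 176, 432, 335, 530.
8-regular, N=17; SR(17,8,3,4) — a Paley graph.
A has 3 distinct eigenvalues ≈ [8.0, 1.561553, -2.561553].
λ_max=8, λ_min=-sqrt(17)/2 - 1/2; ϑ = −17·λ_min/(λ_max−λ_min) = sqrt(17).
ϑ(G) ≈ 4.12310563.

sqrt(17)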